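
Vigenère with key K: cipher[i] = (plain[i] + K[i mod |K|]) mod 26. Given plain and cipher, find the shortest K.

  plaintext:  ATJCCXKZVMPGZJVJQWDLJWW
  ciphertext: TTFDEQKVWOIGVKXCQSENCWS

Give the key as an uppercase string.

  i= 0: T-A = 19 → T
  i= 1: T-T =  0 → A
  i= 2: F-J = 22 → W
  i= 3: D-C =  1 → B
  i= 4: E-C =  2 → C
  i= 5: Q-X = 19 → T
  i= 6: K-K =  0 → A
  i= 7: V-Z = 22 → W
  i= 8: W-V =  1 → B
  i= 9: O-M =  2 → C
  i=10: I-P = 19 → T
  i=11: G-G =  0 → A
  i=12: V-Z = 22 → W
  i=13: K-J =  1 → B
  i=14: X-V =  2 → C
  i=15: C-J = 19 → T
  i=16: Q-Q =  0 → A
  i=17: S-W = 22 → W
  i=18: E-D =  1 → B
  i=19: N-L =  2 → C
  i=20: C-J = 19 → T
  i=21: W-W =  0 → A
  i=22: S-W = 22 → W
  shifts repeat with period 5: TAWBC

TAWBC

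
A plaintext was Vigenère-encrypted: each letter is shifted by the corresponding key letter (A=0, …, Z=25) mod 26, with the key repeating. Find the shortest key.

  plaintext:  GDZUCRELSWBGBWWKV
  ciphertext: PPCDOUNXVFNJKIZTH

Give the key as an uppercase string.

JMD

  i= 0: P-G =  9 → J
  i= 1: P-D = 12 → M
  i= 2: C-Z =  3 → D
  i= 3: D-U =  9 → J
  i= 4: O-C = 12 → M
  i= 5: U-R =  3 → D
  i= 6: N-E =  9 → J
  i= 7: X-L = 12 → M
  i= 8: V-S =  3 → D
  i= 9: F-W =  9 → J
  i=10: N-B = 12 → M
  i=11: J-G =  3 → D
  i=12: K-B =  9 → J
  i=13: I-W = 12 → M
  i=14: Z-W =  3 → D
  i=15: T-K =  9 → J
  i=16: H-V = 12 → M
  shifts repeat with period 3: JMD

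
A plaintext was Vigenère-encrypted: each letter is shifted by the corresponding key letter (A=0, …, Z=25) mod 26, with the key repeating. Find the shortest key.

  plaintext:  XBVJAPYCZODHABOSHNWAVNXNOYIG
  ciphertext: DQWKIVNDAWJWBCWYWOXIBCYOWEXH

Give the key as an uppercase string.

GPBBI

  i= 0: D-X =  6 → G
  i= 1: Q-B = 15 → P
  i= 2: W-V =  1 → B
  i= 3: K-J =  1 → B
  i= 4: I-A =  8 → I
  i= 5: V-P =  6 → G
  i= 6: N-Y = 15 → P
  i= 7: D-C =  1 → B
  i= 8: A-Z =  1 → B
  i= 9: W-O =  8 → I
  i=10: J-D =  6 → G
  i=11: W-H = 15 → P
  i=12: B-A =  1 → B
  i=13: C-B =  1 → B
  i=14: W-O =  8 → I
  i=15: Y-S =  6 → G
  i=16: W-H = 15 → P
  i=17: O-N =  1 → B
  i=18: X-W =  1 → B
  i=19: I-A =  8 → I
  i=20: B-V =  6 → G
  i=21: C-N = 15 → P
  i=22: Y-X =  1 → B
  i=23: O-N =  1 → B
  i=24: W-O =  8 → I
  i=25: E-Y =  6 → G
  i=26: X-I = 15 → P
  i=27: H-G =  1 → B
  shifts repeat with period 5: GPBBI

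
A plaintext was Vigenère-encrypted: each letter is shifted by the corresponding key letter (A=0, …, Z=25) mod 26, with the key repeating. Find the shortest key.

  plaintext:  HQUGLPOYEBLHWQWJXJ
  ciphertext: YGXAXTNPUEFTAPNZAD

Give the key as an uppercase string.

  i= 0: Y-H = 17 → R
  i= 1: G-Q = 16 → Q
  i= 2: X-U =  3 → D
  i= 3: A-G = 20 → U
  i= 4: X-L = 12 → M
  i= 5: T-P =  4 → E
  i= 6: N-O = 25 → Z
  i= 7: P-Y = 17 → R
  i= 8: U-E = 16 → Q
  i= 9: E-B =  3 → D
  i=10: F-L = 20 → U
  i=11: T-H = 12 → M
  i=12: A-W =  4 → E
  i=13: P-Q = 25 → Z
  i=14: N-W = 17 → R
  i=15: Z-J = 16 → Q
  i=16: A-X =  3 → D
  i=17: D-J = 20 → U
  shifts repeat with period 7: RQDUMEZ

RQDUMEZ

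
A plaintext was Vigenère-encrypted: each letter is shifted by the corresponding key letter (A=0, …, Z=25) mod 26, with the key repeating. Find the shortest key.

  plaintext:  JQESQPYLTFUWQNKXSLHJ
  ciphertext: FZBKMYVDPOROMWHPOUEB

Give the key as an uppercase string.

  i= 0: F-J = 22 → W
  i= 1: Z-Q =  9 → J
  i= 2: B-E = 23 → X
  i= 3: K-S = 18 → S
  i= 4: M-Q = 22 → W
  i= 5: Y-P =  9 → J
  i= 6: V-Y = 23 → X
  i= 7: D-L = 18 → S
  i= 8: P-T = 22 → W
  i= 9: O-F =  9 → J
  i=10: R-U = 23 → X
  i=11: O-W = 18 → S
  i=12: M-Q = 22 → W
  i=13: W-N =  9 → J
  i=14: H-K = 23 → X
  i=15: P-X = 18 → S
  i=16: O-S = 22 → W
  i=17: U-L =  9 → J
  i=18: E-H = 23 → X
  i=19: B-J = 18 → S
  shifts repeat with period 4: WJXS

WJXS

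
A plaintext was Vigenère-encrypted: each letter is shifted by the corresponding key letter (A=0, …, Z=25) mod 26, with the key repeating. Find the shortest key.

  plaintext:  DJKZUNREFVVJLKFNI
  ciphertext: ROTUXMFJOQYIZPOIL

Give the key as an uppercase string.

  i= 0: R-D = 14 → O
  i= 1: O-J =  5 → F
  i= 2: T-K =  9 → J
  i= 3: U-Z = 21 → V
  i= 4: X-U =  3 → D
  i= 5: M-N = 25 → Z
  i= 6: F-R = 14 → O
  i= 7: J-E =  5 → F
  i= 8: O-F =  9 → J
  i= 9: Q-V = 21 → V
  i=10: Y-V =  3 → D
  i=11: I-J = 25 → Z
  i=12: Z-L = 14 → O
  i=13: P-K =  5 → F
  i=14: O-F =  9 → J
  i=15: I-N = 21 → V
  i=16: L-I =  3 → D
  shifts repeat with period 6: OFJVDZ

OFJVDZ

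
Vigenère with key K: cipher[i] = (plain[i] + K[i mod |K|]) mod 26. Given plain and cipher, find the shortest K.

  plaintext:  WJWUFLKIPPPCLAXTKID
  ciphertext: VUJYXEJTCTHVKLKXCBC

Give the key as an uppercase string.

ZLNEST

  i= 0: V-W = 25 → Z
  i= 1: U-J = 11 → L
  i= 2: J-W = 13 → N
  i= 3: Y-U =  4 → E
  i= 4: X-F = 18 → S
  i= 5: E-L = 19 → T
  i= 6: J-K = 25 → Z
  i= 7: T-I = 11 → L
  i= 8: C-P = 13 → N
  i= 9: T-P =  4 → E
  i=10: H-P = 18 → S
  i=11: V-C = 19 → T
  i=12: K-L = 25 → Z
  i=13: L-A = 11 → L
  i=14: K-X = 13 → N
  i=15: X-T =  4 → E
  i=16: C-K = 18 → S
  i=17: B-I = 19 → T
  i=18: C-D = 25 → Z
  shifts repeat with period 6: ZLNEST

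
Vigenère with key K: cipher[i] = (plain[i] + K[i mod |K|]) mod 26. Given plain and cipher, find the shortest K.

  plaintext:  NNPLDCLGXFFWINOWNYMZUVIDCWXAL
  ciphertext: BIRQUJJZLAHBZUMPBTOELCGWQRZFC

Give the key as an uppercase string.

  i= 0: B-N = 14 → O
  i= 1: I-N = 21 → V
  i= 2: R-P =  2 → C
  i= 3: Q-L =  5 → F
  i= 4: U-D = 17 → R
  i= 5: J-C =  7 → H
  i= 6: J-L = 24 → Y
  i= 7: Z-G = 19 → T
  i= 8: L-X = 14 → O
  i= 9: A-F = 21 → V
  i=10: H-F =  2 → C
  i=11: B-W =  5 → F
  i=12: Z-I = 17 → R
  i=13: U-N =  7 → H
  i=14: M-O = 24 → Y
  i=15: P-W = 19 → T
  i=16: B-N = 14 → O
  i=17: T-Y = 21 → V
  i=18: O-M =  2 → C
  i=19: E-Z =  5 → F
  i=20: L-U = 17 → R
  i=21: C-V =  7 → H
  i=22: G-I = 24 → Y
  i=23: W-D = 19 → T
  i=24: Q-C = 14 → O
  i=25: R-W = 21 → V
  i=26: Z-X =  2 → C
  i=27: F-A =  5 → F
  i=28: C-L = 17 → R
  shifts repeat with period 8: OVCFRHYT

OVCFRHYT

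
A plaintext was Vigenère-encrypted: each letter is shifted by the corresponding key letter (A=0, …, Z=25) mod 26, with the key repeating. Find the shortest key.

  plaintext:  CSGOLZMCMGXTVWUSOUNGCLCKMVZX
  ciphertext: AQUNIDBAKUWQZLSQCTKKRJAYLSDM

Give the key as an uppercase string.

  i= 0: A-C = 24 → Y
  i= 1: Q-S = 24 → Y
  i= 2: U-G = 14 → O
  i= 3: N-O = 25 → Z
  i= 4: I-L = 23 → X
  i= 5: D-Z =  4 → E
  i= 6: B-M = 15 → P
  i= 7: A-C = 24 → Y
  i= 8: K-M = 24 → Y
  i= 9: U-G = 14 → O
  i=10: W-X = 25 → Z
  i=11: Q-T = 23 → X
  i=12: Z-V =  4 → E
  i=13: L-W = 15 → P
  i=14: S-U = 24 → Y
  i=15: Q-S = 24 → Y
  i=16: C-O = 14 → O
  i=17: T-U = 25 → Z
  i=18: K-N = 23 → X
  i=19: K-G =  4 → E
  i=20: R-C = 15 → P
  i=21: J-L = 24 → Y
  i=22: A-C = 24 → Y
  i=23: Y-K = 14 → O
  i=24: L-M = 25 → Z
  i=25: S-V = 23 → X
  i=26: D-Z =  4 → E
  i=27: M-X = 15 → P
  shifts repeat with period 7: YYOZXEP

YYOZXEP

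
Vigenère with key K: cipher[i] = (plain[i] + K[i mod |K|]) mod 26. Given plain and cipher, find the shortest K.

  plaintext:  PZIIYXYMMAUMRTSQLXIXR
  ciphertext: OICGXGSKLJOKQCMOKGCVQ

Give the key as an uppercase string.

ZJUY

  i= 0: O-P = 25 → Z
  i= 1: I-Z =  9 → J
  i= 2: C-I = 20 → U
  i= 3: G-I = 24 → Y
  i= 4: X-Y = 25 → Z
  i= 5: G-X =  9 → J
  i= 6: S-Y = 20 → U
  i= 7: K-M = 24 → Y
  i= 8: L-M = 25 → Z
  i= 9: J-A =  9 → J
  i=10: O-U = 20 → U
  i=11: K-M = 24 → Y
  i=12: Q-R = 25 → Z
  i=13: C-T =  9 → J
  i=14: M-S = 20 → U
  i=15: O-Q = 24 → Y
  i=16: K-L = 25 → Z
  i=17: G-X =  9 → J
  i=18: C-I = 20 → U
  i=19: V-X = 24 → Y
  i=20: Q-R = 25 → Z
  shifts repeat with period 4: ZJUY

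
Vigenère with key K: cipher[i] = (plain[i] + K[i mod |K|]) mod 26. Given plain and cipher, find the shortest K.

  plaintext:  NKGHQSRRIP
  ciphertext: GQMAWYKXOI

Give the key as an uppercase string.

TGG

  i= 0: G-N = 19 → T
  i= 1: Q-K =  6 → G
  i= 2: M-G =  6 → G
  i= 3: A-H = 19 → T
  i= 4: W-Q =  6 → G
  i= 5: Y-S =  6 → G
  i= 6: K-R = 19 → T
  i= 7: X-R =  6 → G
  i= 8: O-I =  6 → G
  i= 9: I-P = 19 → T
  shifts repeat with period 3: TGG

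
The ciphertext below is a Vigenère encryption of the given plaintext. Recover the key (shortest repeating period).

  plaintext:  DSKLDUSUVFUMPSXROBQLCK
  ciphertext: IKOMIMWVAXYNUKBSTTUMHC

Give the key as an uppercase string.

  i= 0: I-D =  5 → F
  i= 1: K-S = 18 → S
  i= 2: O-K =  4 → E
  i= 3: M-L =  1 → B
  i= 4: I-D =  5 → F
  i= 5: M-U = 18 → S
  i= 6: W-S =  4 → E
  i= 7: V-U =  1 → B
  i= 8: A-V =  5 → F
  i= 9: X-F = 18 → S
  i=10: Y-U =  4 → E
  i=11: N-M =  1 → B
  i=12: U-P =  5 → F
  i=13: K-S = 18 → S
  i=14: B-X =  4 → E
  i=15: S-R =  1 → B
  i=16: T-O =  5 → F
  i=17: T-B = 18 → S
  i=18: U-Q =  4 → E
  i=19: M-L =  1 → B
  i=20: H-C =  5 → F
  i=21: C-K = 18 → S
  shifts repeat with period 4: FSEB

FSEB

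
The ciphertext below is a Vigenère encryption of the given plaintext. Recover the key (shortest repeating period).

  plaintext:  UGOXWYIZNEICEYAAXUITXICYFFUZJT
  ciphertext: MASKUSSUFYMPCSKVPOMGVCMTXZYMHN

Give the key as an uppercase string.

  i= 0: M-U = 18 → S
  i= 1: A-G = 20 → U
  i= 2: S-O =  4 → E
  i= 3: K-X = 13 → N
  i= 4: U-W = 24 → Y
  i= 5: S-Y = 20 → U
  i= 6: S-I = 10 → K
  i= 7: U-Z = 21 → V
  i= 8: F-N = 18 → S
  i= 9: Y-E = 20 → U
  i=10: M-I =  4 → E
  i=11: P-C = 13 → N
  i=12: C-E = 24 → Y
  i=13: S-Y = 20 → U
  i=14: K-A = 10 → K
  i=15: V-A = 21 → V
  i=16: P-X = 18 → S
  i=17: O-U = 20 → U
  i=18: M-I =  4 → E
  i=19: G-T = 13 → N
  i=20: V-X = 24 → Y
  i=21: C-I = 20 → U
  i=22: M-C = 10 → K
  i=23: T-Y = 21 → V
  i=24: X-F = 18 → S
  i=25: Z-F = 20 → U
  i=26: Y-U =  4 → E
  i=27: M-Z = 13 → N
  i=28: H-J = 24 → Y
  i=29: N-T = 20 → U
  shifts repeat with period 8: SUENYUKV

SUENYUKV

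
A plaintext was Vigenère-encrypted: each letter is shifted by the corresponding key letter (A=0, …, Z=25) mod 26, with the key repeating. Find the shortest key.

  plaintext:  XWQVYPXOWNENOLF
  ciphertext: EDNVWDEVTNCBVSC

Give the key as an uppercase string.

HHXAYO

  i= 0: E-X =  7 → H
  i= 1: D-W =  7 → H
  i= 2: N-Q = 23 → X
  i= 3: V-V =  0 → A
  i= 4: W-Y = 24 → Y
  i= 5: D-P = 14 → O
  i= 6: E-X =  7 → H
  i= 7: V-O =  7 → H
  i= 8: T-W = 23 → X
  i= 9: N-N =  0 → A
  i=10: C-E = 24 → Y
  i=11: B-N = 14 → O
  i=12: V-O =  7 → H
  i=13: S-L =  7 → H
  i=14: C-F = 23 → X
  shifts repeat with period 6: HHXAYO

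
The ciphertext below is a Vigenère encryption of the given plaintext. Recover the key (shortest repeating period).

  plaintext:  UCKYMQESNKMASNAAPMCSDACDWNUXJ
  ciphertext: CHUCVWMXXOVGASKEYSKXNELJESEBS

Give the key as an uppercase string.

IFKEJG

  i= 0: C-U =  8 → I
  i= 1: H-C =  5 → F
  i= 2: U-K = 10 → K
  i= 3: C-Y =  4 → E
  i= 4: V-M =  9 → J
  i= 5: W-Q =  6 → G
  i= 6: M-E =  8 → I
  i= 7: X-S =  5 → F
  i= 8: X-N = 10 → K
  i= 9: O-K =  4 → E
  i=10: V-M =  9 → J
  i=11: G-A =  6 → G
  i=12: A-S =  8 → I
  i=13: S-N =  5 → F
  i=14: K-A = 10 → K
  i=15: E-A =  4 → E
  i=16: Y-P =  9 → J
  i=17: S-M =  6 → G
  i=18: K-C =  8 → I
  i=19: X-S =  5 → F
  i=20: N-D = 10 → K
  i=21: E-A =  4 → E
  i=22: L-C =  9 → J
  i=23: J-D =  6 → G
  i=24: E-W =  8 → I
  i=25: S-N =  5 → F
  i=26: E-U = 10 → K
  i=27: B-X =  4 → E
  i=28: S-J =  9 → J
  shifts repeat with period 6: IFKEJG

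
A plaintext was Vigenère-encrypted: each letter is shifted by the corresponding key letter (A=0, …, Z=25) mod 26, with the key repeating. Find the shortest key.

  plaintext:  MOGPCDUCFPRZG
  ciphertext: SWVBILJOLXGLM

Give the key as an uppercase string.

GIPM

  i= 0: S-M =  6 → G
  i= 1: W-O =  8 → I
  i= 2: V-G = 15 → P
  i= 3: B-P = 12 → M
  i= 4: I-C =  6 → G
  i= 5: L-D =  8 → I
  i= 6: J-U = 15 → P
  i= 7: O-C = 12 → M
  i= 8: L-F =  6 → G
  i= 9: X-P =  8 → I
  i=10: G-R = 15 → P
  i=11: L-Z = 12 → M
  i=12: M-G =  6 → G
  shifts repeat with period 4: GIPM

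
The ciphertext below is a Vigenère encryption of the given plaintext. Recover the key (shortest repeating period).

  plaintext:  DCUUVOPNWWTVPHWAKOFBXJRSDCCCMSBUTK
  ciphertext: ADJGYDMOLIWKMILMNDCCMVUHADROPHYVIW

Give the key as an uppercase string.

XBPMDP

  i= 0: A-D = 23 → X
  i= 1: D-C =  1 → B
  i= 2: J-U = 15 → P
  i= 3: G-U = 12 → M
  i= 4: Y-V =  3 → D
  i= 5: D-O = 15 → P
  i= 6: M-P = 23 → X
  i= 7: O-N =  1 → B
  i= 8: L-W = 15 → P
  i= 9: I-W = 12 → M
  i=10: W-T =  3 → D
  i=11: K-V = 15 → P
  i=12: M-P = 23 → X
  i=13: I-H =  1 → B
  i=14: L-W = 15 → P
  i=15: M-A = 12 → M
  i=16: N-K =  3 → D
  i=17: D-O = 15 → P
  i=18: C-F = 23 → X
  i=19: C-B =  1 → B
  i=20: M-X = 15 → P
  i=21: V-J = 12 → M
  i=22: U-R =  3 → D
  i=23: H-S = 15 → P
  i=24: A-D = 23 → X
  i=25: D-C =  1 → B
  i=26: R-C = 15 → P
  i=27: O-C = 12 → M
  i=28: P-M =  3 → D
  i=29: H-S = 15 → P
  i=30: Y-B = 23 → X
  i=31: V-U =  1 → B
  i=32: I-T = 15 → P
  i=33: W-K = 12 → M
  shifts repeat with period 6: XBPMDP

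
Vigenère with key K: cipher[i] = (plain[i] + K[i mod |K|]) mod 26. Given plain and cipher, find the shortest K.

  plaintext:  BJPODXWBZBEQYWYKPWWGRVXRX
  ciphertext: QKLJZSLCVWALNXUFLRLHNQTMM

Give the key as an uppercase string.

  i= 0: Q-B = 15 → P
  i= 1: K-J =  1 → B
  i= 2: L-P = 22 → W
  i= 3: J-O = 21 → V
  i= 4: Z-D = 22 → W
  i= 5: S-X = 21 → V
  i= 6: L-W = 15 → P
  i= 7: C-B =  1 → B
  i= 8: V-Z = 22 → W
  i= 9: W-B = 21 → V
  i=10: A-E = 22 → W
  i=11: L-Q = 21 → V
  i=12: N-Y = 15 → P
  i=13: X-W =  1 → B
  i=14: U-Y = 22 → W
  i=15: F-K = 21 → V
  i=16: L-P = 22 → W
  i=17: R-W = 21 → V
  i=18: L-W = 15 → P
  i=19: H-G =  1 → B
  i=20: N-R = 22 → W
  i=21: Q-V = 21 → V
  i=22: T-X = 22 → W
  i=23: M-R = 21 → V
  i=24: M-X = 15 → P
  shifts repeat with period 6: PBWVWV

PBWVWV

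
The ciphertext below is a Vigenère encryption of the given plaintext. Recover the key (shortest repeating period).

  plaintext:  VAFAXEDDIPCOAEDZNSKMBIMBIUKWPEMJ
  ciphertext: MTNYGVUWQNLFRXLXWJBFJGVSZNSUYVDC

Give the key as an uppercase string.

  i= 0: M-V = 17 → R
  i= 1: T-A = 19 → T
  i= 2: N-F =  8 → I
  i= 3: Y-A = 24 → Y
  i= 4: G-X =  9 → J
  i= 5: V-E = 17 → R
  i= 6: U-D = 17 → R
  i= 7: W-D = 19 → T
  i= 8: Q-I =  8 → I
  i= 9: N-P = 24 → Y
  i=10: L-C =  9 → J
  i=11: F-O = 17 → R
  i=12: R-A = 17 → R
  i=13: X-E = 19 → T
  i=14: L-D =  8 → I
  i=15: X-Z = 24 → Y
  i=16: W-N =  9 → J
  i=17: J-S = 17 → R
  i=18: B-K = 17 → R
  i=19: F-M = 19 → T
  i=20: J-B =  8 → I
  i=21: G-I = 24 → Y
  i=22: V-M =  9 → J
  i=23: S-B = 17 → R
  i=24: Z-I = 17 → R
  i=25: N-U = 19 → T
  i=26: S-K =  8 → I
  i=27: U-W = 24 → Y
  i=28: Y-P =  9 → J
  i=29: V-E = 17 → R
  i=30: D-M = 17 → R
  i=31: C-J = 19 → T
  shifts repeat with period 6: RTIYJR

RTIYJR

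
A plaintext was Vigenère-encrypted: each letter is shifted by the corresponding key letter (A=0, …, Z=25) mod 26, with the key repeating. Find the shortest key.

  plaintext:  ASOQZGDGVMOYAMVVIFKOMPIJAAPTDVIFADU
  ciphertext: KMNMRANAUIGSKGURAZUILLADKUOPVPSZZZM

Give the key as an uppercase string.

KUZWSU

  i= 0: K-A = 10 → K
  i= 1: M-S = 20 → U
  i= 2: N-O = 25 → Z
  i= 3: M-Q = 22 → W
  i= 4: R-Z = 18 → S
  i= 5: A-G = 20 → U
  i= 6: N-D = 10 → K
  i= 7: A-G = 20 → U
  i= 8: U-V = 25 → Z
  i= 9: I-M = 22 → W
  i=10: G-O = 18 → S
  i=11: S-Y = 20 → U
  i=12: K-A = 10 → K
  i=13: G-M = 20 → U
  i=14: U-V = 25 → Z
  i=15: R-V = 22 → W
  i=16: A-I = 18 → S
  i=17: Z-F = 20 → U
  i=18: U-K = 10 → K
  i=19: I-O = 20 → U
  i=20: L-M = 25 → Z
  i=21: L-P = 22 → W
  i=22: A-I = 18 → S
  i=23: D-J = 20 → U
  i=24: K-A = 10 → K
  i=25: U-A = 20 → U
  i=26: O-P = 25 → Z
  i=27: P-T = 22 → W
  i=28: V-D = 18 → S
  i=29: P-V = 20 → U
  i=30: S-I = 10 → K
  i=31: Z-F = 20 → U
  i=32: Z-A = 25 → Z
  i=33: Z-D = 22 → W
  i=34: M-U = 18 → S
  shifts repeat with period 6: KUZWSU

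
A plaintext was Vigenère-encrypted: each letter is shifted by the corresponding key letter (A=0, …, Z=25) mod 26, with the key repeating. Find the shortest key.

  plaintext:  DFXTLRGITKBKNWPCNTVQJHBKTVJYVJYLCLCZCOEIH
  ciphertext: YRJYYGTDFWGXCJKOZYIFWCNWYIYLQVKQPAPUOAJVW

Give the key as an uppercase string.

  i= 0: Y-D = 21 → V
  i= 1: R-F = 12 → M
  i= 2: J-X = 12 → M
  i= 3: Y-T =  5 → F
  i= 4: Y-L = 13 → N
  i= 5: G-R = 15 → P
  i= 6: T-G = 13 → N
  i= 7: D-I = 21 → V
  i= 8: F-T = 12 → M
  i= 9: W-K = 12 → M
  i=10: G-B =  5 → F
  i=11: X-K = 13 → N
  i=12: C-N = 15 → P
  i=13: J-W = 13 → N
  i=14: K-P = 21 → V
  i=15: O-C = 12 → M
  i=16: Z-N = 12 → M
  i=17: Y-T =  5 → F
  i=18: I-V = 13 → N
  i=19: F-Q = 15 → P
  i=20: W-J = 13 → N
  i=21: C-H = 21 → V
  i=22: N-B = 12 → M
  i=23: W-K = 12 → M
  i=24: Y-T =  5 → F
  i=25: I-V = 13 → N
  i=26: Y-J = 15 → P
  i=27: L-Y = 13 → N
  i=28: Q-V = 21 → V
  i=29: V-J = 12 → M
  i=30: K-Y = 12 → M
  i=31: Q-L =  5 → F
  i=32: P-C = 13 → N
  i=33: A-L = 15 → P
  i=34: P-C = 13 → N
  i=35: U-Z = 21 → V
  i=36: O-C = 12 → M
  i=37: A-O = 12 → M
  i=38: J-E =  5 → F
  i=39: V-I = 13 → N
  i=40: W-H = 15 → P
  shifts repeat with period 7: VMMFNPN

VMMFNPN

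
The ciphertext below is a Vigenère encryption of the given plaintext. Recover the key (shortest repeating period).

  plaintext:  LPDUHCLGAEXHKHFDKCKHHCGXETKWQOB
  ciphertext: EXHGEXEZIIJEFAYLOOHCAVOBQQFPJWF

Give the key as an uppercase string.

  i= 0: E-L = 19 → T
  i= 1: X-P =  8 → I
  i= 2: H-D =  4 → E
  i= 3: G-U = 12 → M
  i= 4: E-H = 23 → X
  i= 5: X-C = 21 → V
  i= 6: E-L = 19 → T
  i= 7: Z-G = 19 → T
  i= 8: I-A =  8 → I
  i= 9: I-E =  4 → E
  i=10: J-X = 12 → M
  i=11: E-H = 23 → X
  i=12: F-K = 21 → V
  i=13: A-H = 19 → T
  i=14: Y-F = 19 → T
  i=15: L-D =  8 → I
  i=16: O-K =  4 → E
  i=17: O-C = 12 → M
  i=18: H-K = 23 → X
  i=19: C-H = 21 → V
  i=20: A-H = 19 → T
  i=21: V-C = 19 → T
  i=22: O-G =  8 → I
  i=23: B-X =  4 → E
  i=24: Q-E = 12 → M
  i=25: Q-T = 23 → X
  i=26: F-K = 21 → V
  i=27: P-W = 19 → T
  i=28: J-Q = 19 → T
  i=29: W-O =  8 → I
  i=30: F-B =  4 → E
  shifts repeat with period 7: TIEMXVT

TIEMXVT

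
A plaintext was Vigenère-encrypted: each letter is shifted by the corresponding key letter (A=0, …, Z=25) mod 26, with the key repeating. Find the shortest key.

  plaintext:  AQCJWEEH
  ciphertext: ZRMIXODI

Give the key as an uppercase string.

ZBK

  i= 0: Z-A = 25 → Z
  i= 1: R-Q =  1 → B
  i= 2: M-C = 10 → K
  i= 3: I-J = 25 → Z
  i= 4: X-W =  1 → B
  i= 5: O-E = 10 → K
  i= 6: D-E = 25 → Z
  i= 7: I-H =  1 → B
  shifts repeat with period 3: ZBK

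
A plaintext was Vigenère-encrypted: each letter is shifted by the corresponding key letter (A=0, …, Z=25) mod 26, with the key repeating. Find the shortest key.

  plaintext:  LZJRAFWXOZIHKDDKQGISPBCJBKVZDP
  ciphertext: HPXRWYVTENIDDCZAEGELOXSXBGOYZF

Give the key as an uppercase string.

  i= 0: H-L = 22 → W
  i= 1: P-Z = 16 → Q
  i= 2: X-J = 14 → O
  i= 3: R-R =  0 → A
  i= 4: W-A = 22 → W
  i= 5: Y-F = 19 → T
  i= 6: V-W = 25 → Z
  i= 7: T-X = 22 → W
  i= 8: E-O = 16 → Q
  i= 9: N-Z = 14 → O
  i=10: I-I =  0 → A
  i=11: D-H = 22 → W
  i=12: D-K = 19 → T
  i=13: C-D = 25 → Z
  i=14: Z-D = 22 → W
  i=15: A-K = 16 → Q
  i=16: E-Q = 14 → O
  i=17: G-G =  0 → A
  i=18: E-I = 22 → W
  i=19: L-S = 19 → T
  i=20: O-P = 25 → Z
  i=21: X-B = 22 → W
  i=22: S-C = 16 → Q
  i=23: X-J = 14 → O
  i=24: B-B =  0 → A
  i=25: G-K = 22 → W
  i=26: O-V = 19 → T
  i=27: Y-Z = 25 → Z
  i=28: Z-D = 22 → W
  i=29: F-P = 16 → Q
  shifts repeat with period 7: WQOAWTZ

WQOAWTZ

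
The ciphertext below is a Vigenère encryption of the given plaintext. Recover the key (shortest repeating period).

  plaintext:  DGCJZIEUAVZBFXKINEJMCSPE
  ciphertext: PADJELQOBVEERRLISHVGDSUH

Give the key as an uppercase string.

  i= 0: P-D = 12 → M
  i= 1: A-G = 20 → U
  i= 2: D-C =  1 → B
  i= 3: J-J =  0 → A
  i= 4: E-Z =  5 → F
  i= 5: L-I =  3 → D
  i= 6: Q-E = 12 → M
  i= 7: O-U = 20 → U
  i= 8: B-A =  1 → B
  i= 9: V-V =  0 → A
  i=10: E-Z =  5 → F
  i=11: E-B =  3 → D
  i=12: R-F = 12 → M
  i=13: R-X = 20 → U
  i=14: L-K =  1 → B
  i=15: I-I =  0 → A
  i=16: S-N =  5 → F
  i=17: H-E =  3 → D
  i=18: V-J = 12 → M
  i=19: G-M = 20 → U
  i=20: D-C =  1 → B
  i=21: S-S =  0 → A
  i=22: U-P =  5 → F
  i=23: H-E =  3 → D
  shifts repeat with period 6: MUBAFD

MUBAFD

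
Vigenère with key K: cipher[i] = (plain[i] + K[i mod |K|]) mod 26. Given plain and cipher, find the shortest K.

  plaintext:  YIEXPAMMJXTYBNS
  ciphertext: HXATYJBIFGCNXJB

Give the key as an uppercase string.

  i= 0: H-Y =  9 → J
  i= 1: X-I = 15 → P
  i= 2: A-E = 22 → W
  i= 3: T-X = 22 → W
  i= 4: Y-P =  9 → J
  i= 5: J-A =  9 → J
  i= 6: B-M = 15 → P
  i= 7: I-M = 22 → W
  i= 8: F-J = 22 → W
  i= 9: G-X =  9 → J
  i=10: C-T =  9 → J
  i=11: N-Y = 15 → P
  i=12: X-B = 22 → W
  i=13: J-N = 22 → W
  i=14: B-S =  9 → J
  shifts repeat with period 5: JPWWJ

JPWWJ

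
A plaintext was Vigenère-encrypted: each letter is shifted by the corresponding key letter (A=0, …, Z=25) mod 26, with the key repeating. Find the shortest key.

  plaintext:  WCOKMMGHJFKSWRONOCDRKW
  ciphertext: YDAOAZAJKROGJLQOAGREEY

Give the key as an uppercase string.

  i= 0: Y-W =  2 → C
  i= 1: D-C =  1 → B
  i= 2: A-O = 12 → M
  i= 3: O-K =  4 → E
  i= 4: A-M = 14 → O
  i= 5: Z-M = 13 → N
  i= 6: A-G = 20 → U
  i= 7: J-H =  2 → C
  i= 8: K-J =  1 → B
  i= 9: R-F = 12 → M
  i=10: O-K =  4 → E
  i=11: G-S = 14 → O
  i=12: J-W = 13 → N
  i=13: L-R = 20 → U
  i=14: Q-O =  2 → C
  i=15: O-N =  1 → B
  i=16: A-O = 12 → M
  i=17: G-C =  4 → E
  i=18: R-D = 14 → O
  i=19: E-R = 13 → N
  i=20: E-K = 20 → U
  i=21: Y-W =  2 → C
  shifts repeat with period 7: CBMEONU

CBMEONU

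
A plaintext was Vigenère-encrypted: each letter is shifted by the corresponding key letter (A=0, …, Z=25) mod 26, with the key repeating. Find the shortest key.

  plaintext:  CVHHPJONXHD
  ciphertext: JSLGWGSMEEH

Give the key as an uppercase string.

HXEZ

  i= 0: J-C =  7 → H
  i= 1: S-V = 23 → X
  i= 2: L-H =  4 → E
  i= 3: G-H = 25 → Z
  i= 4: W-P =  7 → H
  i= 5: G-J = 23 → X
  i= 6: S-O =  4 → E
  i= 7: M-N = 25 → Z
  i= 8: E-X =  7 → H
  i= 9: E-H = 23 → X
  i=10: H-D =  4 → E
  shifts repeat with period 4: HXEZ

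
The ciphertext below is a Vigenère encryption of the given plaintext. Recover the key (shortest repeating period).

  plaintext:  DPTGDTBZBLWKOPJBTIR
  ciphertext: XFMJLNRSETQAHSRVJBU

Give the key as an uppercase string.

  i= 0: X-D = 20 → U
  i= 1: F-P = 16 → Q
  i= 2: M-T = 19 → T
  i= 3: J-G =  3 → D
  i= 4: L-D =  8 → I
  i= 5: N-T = 20 → U
  i= 6: R-B = 16 → Q
  i= 7: S-Z = 19 → T
  i= 8: E-B =  3 → D
  i= 9: T-L =  8 → I
  i=10: Q-W = 20 → U
  i=11: A-K = 16 → Q
  i=12: H-O = 19 → T
  i=13: S-P =  3 → D
  i=14: R-J =  8 → I
  i=15: V-B = 20 → U
  i=16: J-T = 16 → Q
  i=17: B-I = 19 → T
  i=18: U-R =  3 → D
  shifts repeat with period 5: UQTDI

UQTDI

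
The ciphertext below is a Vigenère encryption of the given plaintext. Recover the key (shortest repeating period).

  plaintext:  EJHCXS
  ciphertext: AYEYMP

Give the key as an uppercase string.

  i= 0: A-E = 22 → W
  i= 1: Y-J = 15 → P
  i= 2: E-H = 23 → X
  i= 3: Y-C = 22 → W
  i= 4: M-X = 15 → P
  i= 5: P-S = 23 → X
  shifts repeat with period 3: WPX

WPX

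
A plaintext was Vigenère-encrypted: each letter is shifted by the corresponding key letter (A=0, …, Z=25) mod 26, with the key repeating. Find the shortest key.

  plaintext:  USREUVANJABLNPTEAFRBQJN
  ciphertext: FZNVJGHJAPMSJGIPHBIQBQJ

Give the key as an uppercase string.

  i= 0: F-U = 11 → L
  i= 1: Z-S =  7 → H
  i= 2: N-R = 22 → W
  i= 3: V-E = 17 → R
  i= 4: J-U = 15 → P
  i= 5: G-V = 11 → L
  i= 6: H-A =  7 → H
  i= 7: J-N = 22 → W
  i= 8: A-J = 17 → R
  i= 9: P-A = 15 → P
  i=10: M-B = 11 → L
  i=11: S-L =  7 → H
  i=12: J-N = 22 → W
  i=13: G-P = 17 → R
  i=14: I-T = 15 → P
  i=15: P-E = 11 → L
  i=16: H-A =  7 → H
  i=17: B-F = 22 → W
  i=18: I-R = 17 → R
  i=19: Q-B = 15 → P
  i=20: B-Q = 11 → L
  i=21: Q-J =  7 → H
  i=22: J-N = 22 → W
  shifts repeat with period 5: LHWRP

LHWRP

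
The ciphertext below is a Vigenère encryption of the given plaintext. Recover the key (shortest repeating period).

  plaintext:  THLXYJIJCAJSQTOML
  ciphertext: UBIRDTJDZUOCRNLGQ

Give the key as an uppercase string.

BUXUFK

  i= 0: U-T =  1 → B
  i= 1: B-H = 20 → U
  i= 2: I-L = 23 → X
  i= 3: R-X = 20 → U
  i= 4: D-Y =  5 → F
  i= 5: T-J = 10 → K
  i= 6: J-I =  1 → B
  i= 7: D-J = 20 → U
  i= 8: Z-C = 23 → X
  i= 9: U-A = 20 → U
  i=10: O-J =  5 → F
  i=11: C-S = 10 → K
  i=12: R-Q =  1 → B
  i=13: N-T = 20 → U
  i=14: L-O = 23 → X
  i=15: G-M = 20 → U
  i=16: Q-L =  5 → F
  shifts repeat with period 6: BUXUFK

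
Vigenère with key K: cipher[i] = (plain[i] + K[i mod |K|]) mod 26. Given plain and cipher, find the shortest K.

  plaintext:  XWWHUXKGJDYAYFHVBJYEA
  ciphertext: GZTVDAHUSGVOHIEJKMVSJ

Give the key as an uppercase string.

JDXO

  i= 0: G-X =  9 → J
  i= 1: Z-W =  3 → D
  i= 2: T-W = 23 → X
  i= 3: V-H = 14 → O
  i= 4: D-U =  9 → J
  i= 5: A-X =  3 → D
  i= 6: H-K = 23 → X
  i= 7: U-G = 14 → O
  i= 8: S-J =  9 → J
  i= 9: G-D =  3 → D
  i=10: V-Y = 23 → X
  i=11: O-A = 14 → O
  i=12: H-Y =  9 → J
  i=13: I-F =  3 → D
  i=14: E-H = 23 → X
  i=15: J-V = 14 → O
  i=16: K-B =  9 → J
  i=17: M-J =  3 → D
  i=18: V-Y = 23 → X
  i=19: S-E = 14 → O
  i=20: J-A =  9 → J
  shifts repeat with period 4: JDXO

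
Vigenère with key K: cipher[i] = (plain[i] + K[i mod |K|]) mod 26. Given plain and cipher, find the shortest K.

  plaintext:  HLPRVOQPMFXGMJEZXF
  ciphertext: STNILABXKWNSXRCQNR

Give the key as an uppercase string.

  i= 0: S-H = 11 → L
  i= 1: T-L =  8 → I
  i= 2: N-P = 24 → Y
  i= 3: I-R = 17 → R
  i= 4: L-V = 16 → Q
  i= 5: A-O = 12 → M
  i= 6: B-Q = 11 → L
  i= 7: X-P =  8 → I
  i= 8: K-M = 24 → Y
  i= 9: W-F = 17 → R
  i=10: N-X = 16 → Q
  i=11: S-G = 12 → M
  i=12: X-M = 11 → L
  i=13: R-J =  8 → I
  i=14: C-E = 24 → Y
  i=15: Q-Z = 17 → R
  i=16: N-X = 16 → Q
  i=17: R-F = 12 → M
  shifts repeat with period 6: LIYRQM

LIYRQM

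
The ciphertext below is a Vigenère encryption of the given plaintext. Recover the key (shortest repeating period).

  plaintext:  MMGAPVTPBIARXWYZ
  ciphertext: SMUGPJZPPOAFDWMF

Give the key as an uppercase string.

GAO

  i= 0: S-M =  6 → G
  i= 1: M-M =  0 → A
  i= 2: U-G = 14 → O
  i= 3: G-A =  6 → G
  i= 4: P-P =  0 → A
  i= 5: J-V = 14 → O
  i= 6: Z-T =  6 → G
  i= 7: P-P =  0 → A
  i= 8: P-B = 14 → O
  i= 9: O-I =  6 → G
  i=10: A-A =  0 → A
  i=11: F-R = 14 → O
  i=12: D-X =  6 → G
  i=13: W-W =  0 → A
  i=14: M-Y = 14 → O
  i=15: F-Z =  6 → G
  shifts repeat with period 3: GAO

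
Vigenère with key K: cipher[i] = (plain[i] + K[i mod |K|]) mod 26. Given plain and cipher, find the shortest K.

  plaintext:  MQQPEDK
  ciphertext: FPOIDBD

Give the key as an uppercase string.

  i= 0: F-M = 19 → T
  i= 1: P-Q = 25 → Z
  i= 2: O-Q = 24 → Y
  i= 3: I-P = 19 → T
  i= 4: D-E = 25 → Z
  i= 5: B-D = 24 → Y
  i= 6: D-K = 19 → T
  shifts repeat with period 3: TZY

TZY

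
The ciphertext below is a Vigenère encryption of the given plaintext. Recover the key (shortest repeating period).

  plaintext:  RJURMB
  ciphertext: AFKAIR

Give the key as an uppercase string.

JWQ

  i= 0: A-R =  9 → J
  i= 1: F-J = 22 → W
  i= 2: K-U = 16 → Q
  i= 3: A-R =  9 → J
  i= 4: I-M = 22 → W
  i= 5: R-B = 16 → Q
  shifts repeat with period 3: JWQ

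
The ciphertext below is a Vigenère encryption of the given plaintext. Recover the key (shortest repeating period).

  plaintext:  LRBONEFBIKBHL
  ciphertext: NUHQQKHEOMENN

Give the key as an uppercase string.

CDG

  i= 0: N-L =  2 → C
  i= 1: U-R =  3 → D
  i= 2: H-B =  6 → G
  i= 3: Q-O =  2 → C
  i= 4: Q-N =  3 → D
  i= 5: K-E =  6 → G
  i= 6: H-F =  2 → C
  i= 7: E-B =  3 → D
  i= 8: O-I =  6 → G
  i= 9: M-K =  2 → C
  i=10: E-B =  3 → D
  i=11: N-H =  6 → G
  i=12: N-L =  2 → C
  shifts repeat with period 3: CDG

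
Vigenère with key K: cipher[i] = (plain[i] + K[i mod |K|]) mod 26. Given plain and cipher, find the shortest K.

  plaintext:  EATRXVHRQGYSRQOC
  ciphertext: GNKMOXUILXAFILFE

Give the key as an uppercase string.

  i= 0: G-E =  2 → C
  i= 1: N-A = 13 → N
  i= 2: K-T = 17 → R
  i= 3: M-R = 21 → V
  i= 4: O-X = 17 → R
  i= 5: X-V =  2 → C
  i= 6: U-H = 13 → N
  i= 7: I-R = 17 → R
  i= 8: L-Q = 21 → V
  i= 9: X-G = 17 → R
  i=10: A-Y =  2 → C
  i=11: F-S = 13 → N
  i=12: I-R = 17 → R
  i=13: L-Q = 21 → V
  i=14: F-O = 17 → R
  i=15: E-C =  2 → C
  shifts repeat with period 5: CNRVR

CNRVR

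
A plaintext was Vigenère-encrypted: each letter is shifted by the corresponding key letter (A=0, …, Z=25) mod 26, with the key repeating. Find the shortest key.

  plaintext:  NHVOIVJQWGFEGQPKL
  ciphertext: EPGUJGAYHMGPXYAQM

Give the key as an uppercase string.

RILGBL

  i= 0: E-N = 17 → R
  i= 1: P-H =  8 → I
  i= 2: G-V = 11 → L
  i= 3: U-O =  6 → G
  i= 4: J-I =  1 → B
  i= 5: G-V = 11 → L
  i= 6: A-J = 17 → R
  i= 7: Y-Q =  8 → I
  i= 8: H-W = 11 → L
  i= 9: M-G =  6 → G
  i=10: G-F =  1 → B
  i=11: P-E = 11 → L
  i=12: X-G = 17 → R
  i=13: Y-Q =  8 → I
  i=14: A-P = 11 → L
  i=15: Q-K =  6 → G
  i=16: M-L =  1 → B
  shifts repeat with period 6: RILGBL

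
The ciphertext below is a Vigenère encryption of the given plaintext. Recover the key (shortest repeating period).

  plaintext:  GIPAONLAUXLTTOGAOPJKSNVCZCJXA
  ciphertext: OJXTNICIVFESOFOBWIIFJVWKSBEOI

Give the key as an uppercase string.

IBITZVR

  i= 0: O-G =  8 → I
  i= 1: J-I =  1 → B
  i= 2: X-P =  8 → I
  i= 3: T-A = 19 → T
  i= 4: N-O = 25 → Z
  i= 5: I-N = 21 → V
  i= 6: C-L = 17 → R
  i= 7: I-A =  8 → I
  i= 8: V-U =  1 → B
  i= 9: F-X =  8 → I
  i=10: E-L = 19 → T
  i=11: S-T = 25 → Z
  i=12: O-T = 21 → V
  i=13: F-O = 17 → R
  i=14: O-G =  8 → I
  i=15: B-A =  1 → B
  i=16: W-O =  8 → I
  i=17: I-P = 19 → T
  i=18: I-J = 25 → Z
  i=19: F-K = 21 → V
  i=20: J-S = 17 → R
  i=21: V-N =  8 → I
  i=22: W-V =  1 → B
  i=23: K-C =  8 → I
  i=24: S-Z = 19 → T
  i=25: B-C = 25 → Z
  i=26: E-J = 21 → V
  i=27: O-X = 17 → R
  i=28: I-A =  8 → I
  shifts repeat with period 7: IBITZVR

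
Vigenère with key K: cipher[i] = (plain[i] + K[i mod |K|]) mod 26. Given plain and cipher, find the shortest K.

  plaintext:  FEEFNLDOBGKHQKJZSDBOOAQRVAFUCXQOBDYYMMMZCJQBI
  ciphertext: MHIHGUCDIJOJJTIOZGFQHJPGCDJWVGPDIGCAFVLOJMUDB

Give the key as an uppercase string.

HDECTJZP

  i= 0: M-F =  7 → H
  i= 1: H-E =  3 → D
  i= 2: I-E =  4 → E
  i= 3: H-F =  2 → C
  i= 4: G-N = 19 → T
  i= 5: U-L =  9 → J
  i= 6: C-D = 25 → Z
  i= 7: D-O = 15 → P
  i= 8: I-B =  7 → H
  i= 9: J-G =  3 → D
  i=10: O-K =  4 → E
  i=11: J-H =  2 → C
  i=12: J-Q = 19 → T
  i=13: T-K =  9 → J
  i=14: I-J = 25 → Z
  i=15: O-Z = 15 → P
  i=16: Z-S =  7 → H
  i=17: G-D =  3 → D
  i=18: F-B =  4 → E
  i=19: Q-O =  2 → C
  i=20: H-O = 19 → T
  i=21: J-A =  9 → J
  i=22: P-Q = 25 → Z
  i=23: G-R = 15 → P
  i=24: C-V =  7 → H
  i=25: D-A =  3 → D
  i=26: J-F =  4 → E
  i=27: W-U =  2 → C
  i=28: V-C = 19 → T
  i=29: G-X =  9 → J
  i=30: P-Q = 25 → Z
  i=31: D-O = 15 → P
  i=32: I-B =  7 → H
  i=33: G-D =  3 → D
  i=34: C-Y =  4 → E
  i=35: A-Y =  2 → C
  i=36: F-M = 19 → T
  i=37: V-M =  9 → J
  i=38: L-M = 25 → Z
  i=39: O-Z = 15 → P
  i=40: J-C =  7 → H
  i=41: M-J =  3 → D
  i=42: U-Q =  4 → E
  i=43: D-B =  2 → C
  i=44: B-I = 19 → T
  shifts repeat with period 8: HDECTJZP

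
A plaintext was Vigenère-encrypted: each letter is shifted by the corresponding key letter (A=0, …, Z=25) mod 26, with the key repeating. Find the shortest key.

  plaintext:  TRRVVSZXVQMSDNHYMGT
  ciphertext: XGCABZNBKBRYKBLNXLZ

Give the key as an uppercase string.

  i= 0: X-T =  4 → E
  i= 1: G-R = 15 → P
  i= 2: C-R = 11 → L
  i= 3: A-V =  5 → F
  i= 4: B-V =  6 → G
  i= 5: Z-S =  7 → H
  i= 6: N-Z = 14 → O
  i= 7: B-X =  4 → E
  i= 8: K-V = 15 → P
  i= 9: B-Q = 11 → L
  i=10: R-M =  5 → F
  i=11: Y-S =  6 → G
  i=12: K-D =  7 → H
  i=13: B-N = 14 → O
  i=14: L-H =  4 → E
  i=15: N-Y = 15 → P
  i=16: X-M = 11 → L
  i=17: L-G =  5 → F
  i=18: Z-T =  6 → G
  shifts repeat with period 7: EPLFGHO

EPLFGHO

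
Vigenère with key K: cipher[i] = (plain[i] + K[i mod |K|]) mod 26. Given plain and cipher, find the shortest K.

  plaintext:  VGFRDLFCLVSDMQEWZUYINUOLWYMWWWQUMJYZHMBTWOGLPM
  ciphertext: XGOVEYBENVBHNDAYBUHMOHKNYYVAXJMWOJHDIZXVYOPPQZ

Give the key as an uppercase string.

  i= 0: X-V =  2 → C
  i= 1: G-G =  0 → A
  i= 2: O-F =  9 → J
  i= 3: V-R =  4 → E
  i= 4: E-D =  1 → B
  i= 5: Y-L = 13 → N
  i= 6: B-F = 22 → W
  i= 7: E-C =  2 → C
  i= 8: N-L =  2 → C
  i= 9: V-V =  0 → A
  i=10: B-S =  9 → J
  i=11: H-D =  4 → E
  i=12: N-M =  1 → B
  i=13: D-Q = 13 → N
  i=14: A-E = 22 → W
  i=15: Y-W =  2 → C
  i=16: B-Z =  2 → C
  i=17: U-U =  0 → A
  i=18: H-Y =  9 → J
  i=19: M-I =  4 → E
  i=20: O-N =  1 → B
  i=21: H-U = 13 → N
  i=22: K-O = 22 → W
  i=23: N-L =  2 → C
  i=24: Y-W =  2 → C
  i=25: Y-Y =  0 → A
  i=26: V-M =  9 → J
  i=27: A-W =  4 → E
  i=28: X-W =  1 → B
  i=29: J-W = 13 → N
  i=30: M-Q = 22 → W
  i=31: W-U =  2 → C
  i=32: O-M =  2 → C
  i=33: J-J =  0 → A
  i=34: H-Y =  9 → J
  i=35: D-Z =  4 → E
  i=36: I-H =  1 → B
  i=37: Z-M = 13 → N
  i=38: X-B = 22 → W
  i=39: V-T =  2 → C
  i=40: Y-W =  2 → C
  i=41: O-O =  0 → A
  i=42: P-G =  9 → J
  i=43: P-L =  4 → E
  i=44: Q-P =  1 → B
  i=45: Z-M = 13 → N
  shifts repeat with period 8: CAJEBNWC

CAJEBNWC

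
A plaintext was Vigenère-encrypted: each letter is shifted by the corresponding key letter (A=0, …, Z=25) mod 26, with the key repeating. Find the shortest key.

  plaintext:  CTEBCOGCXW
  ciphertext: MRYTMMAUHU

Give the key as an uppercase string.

  i= 0: M-C = 10 → K
  i= 1: R-T = 24 → Y
  i= 2: Y-E = 20 → U
  i= 3: T-B = 18 → S
  i= 4: M-C = 10 → K
  i= 5: M-O = 24 → Y
  i= 6: A-G = 20 → U
  i= 7: U-C = 18 → S
  i= 8: H-X = 10 → K
  i= 9: U-W = 24 → Y
  shifts repeat with period 4: KYUS

KYUS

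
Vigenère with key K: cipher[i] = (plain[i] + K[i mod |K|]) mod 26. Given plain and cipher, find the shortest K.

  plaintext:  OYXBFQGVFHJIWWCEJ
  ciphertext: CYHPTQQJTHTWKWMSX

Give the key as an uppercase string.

  i= 0: C-O = 14 → O
  i= 1: Y-Y =  0 → A
  i= 2: H-X = 10 → K
  i= 3: P-B = 14 → O
  i= 4: T-F = 14 → O
  i= 5: Q-Q =  0 → A
  i= 6: Q-G = 10 → K
  i= 7: J-V = 14 → O
  i= 8: T-F = 14 → O
  i= 9: H-H =  0 → A
  i=10: T-J = 10 → K
  i=11: W-I = 14 → O
  i=12: K-W = 14 → O
  i=13: W-W =  0 → A
  i=14: M-C = 10 → K
  i=15: S-E = 14 → O
  i=16: X-J = 14 → O
  shifts repeat with period 4: OAKO

OAKO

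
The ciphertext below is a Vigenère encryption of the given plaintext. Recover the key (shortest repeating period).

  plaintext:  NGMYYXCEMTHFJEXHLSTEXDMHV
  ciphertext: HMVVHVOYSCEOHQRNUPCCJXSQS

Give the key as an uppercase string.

  i= 0: H-N = 20 → U
  i= 1: M-G =  6 → G
  i= 2: V-M =  9 → J
  i= 3: V-Y = 23 → X
  i= 4: H-Y =  9 → J
  i= 5: V-X = 24 → Y
  i= 6: O-C = 12 → M
  i= 7: Y-E = 20 → U
  i= 8: S-M =  6 → G
  i= 9: C-T =  9 → J
  i=10: E-H = 23 → X
  i=11: O-F =  9 → J
  i=12: H-J = 24 → Y
  i=13: Q-E = 12 → M
  i=14: R-X = 20 → U
  i=15: N-H =  6 → G
  i=16: U-L =  9 → J
  i=17: P-S = 23 → X
  i=18: C-T =  9 → J
  i=19: C-E = 24 → Y
  i=20: J-X = 12 → M
  i=21: X-D = 20 → U
  i=22: S-M =  6 → G
  i=23: Q-H =  9 → J
  i=24: S-V = 23 → X
  shifts repeat with period 7: UGJXJYM

UGJXJYM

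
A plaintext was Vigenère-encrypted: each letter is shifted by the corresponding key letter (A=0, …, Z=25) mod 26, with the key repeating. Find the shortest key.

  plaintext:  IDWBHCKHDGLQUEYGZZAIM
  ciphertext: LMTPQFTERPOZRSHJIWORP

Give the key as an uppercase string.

  i= 0: L-I =  3 → D
  i= 1: M-D =  9 → J
  i= 2: T-W = 23 → X
  i= 3: P-B = 14 → O
  i= 4: Q-H =  9 → J
  i= 5: F-C =  3 → D
  i= 6: T-K =  9 → J
  i= 7: E-H = 23 → X
  i= 8: R-D = 14 → O
  i= 9: P-G =  9 → J
  i=10: O-L =  3 → D
  i=11: Z-Q =  9 → J
  i=12: R-U = 23 → X
  i=13: S-E = 14 → O
  i=14: H-Y =  9 → J
  i=15: J-G =  3 → D
  i=16: I-Z =  9 → J
  i=17: W-Z = 23 → X
  i=18: O-A = 14 → O
  i=19: R-I =  9 → J
  i=20: P-M =  3 → D
  shifts repeat with period 5: DJXOJ

DJXOJ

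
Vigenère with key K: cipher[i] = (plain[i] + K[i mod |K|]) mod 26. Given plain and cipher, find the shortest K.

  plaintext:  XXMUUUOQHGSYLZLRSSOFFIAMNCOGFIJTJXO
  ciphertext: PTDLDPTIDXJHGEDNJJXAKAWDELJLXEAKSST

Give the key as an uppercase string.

  i= 0: P-X = 18 → S
  i= 1: T-X = 22 → W
  i= 2: D-M = 17 → R
  i= 3: L-U = 17 → R
  i= 4: D-U =  9 → J
  i= 5: P-U = 21 → V
  i= 6: T-O =  5 → F
  i= 7: I-Q = 18 → S
  i= 8: D-H = 22 → W
  i= 9: X-G = 17 → R
  i=10: J-S = 17 → R
  i=11: H-Y =  9 → J
  i=12: G-L = 21 → V
  i=13: E-Z =  5 → F
  i=14: D-L = 18 → S
  i=15: N-R = 22 → W
  i=16: J-S = 17 → R
  i=17: J-S = 17 → R
  i=18: X-O =  9 → J
  i=19: A-F = 21 → V
  i=20: K-F =  5 → F
  i=21: A-I = 18 → S
  i=22: W-A = 22 → W
  i=23: D-M = 17 → R
  i=24: E-N = 17 → R
  i=25: L-C =  9 → J
  i=26: J-O = 21 → V
  i=27: L-G =  5 → F
  i=28: X-F = 18 → S
  i=29: E-I = 22 → W
  i=30: A-J = 17 → R
  i=31: K-T = 17 → R
  i=32: S-J =  9 → J
  i=33: S-X = 21 → V
  i=34: T-O =  5 → F
  shifts repeat with period 7: SWRRJVF

SWRRJVF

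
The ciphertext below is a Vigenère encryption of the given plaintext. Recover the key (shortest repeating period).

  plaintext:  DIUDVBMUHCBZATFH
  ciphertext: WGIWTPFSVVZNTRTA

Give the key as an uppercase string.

TYO

  i= 0: W-D = 19 → T
  i= 1: G-I = 24 → Y
  i= 2: I-U = 14 → O
  i= 3: W-D = 19 → T
  i= 4: T-V = 24 → Y
  i= 5: P-B = 14 → O
  i= 6: F-M = 19 → T
  i= 7: S-U = 24 → Y
  i= 8: V-H = 14 → O
  i= 9: V-C = 19 → T
  i=10: Z-B = 24 → Y
  i=11: N-Z = 14 → O
  i=12: T-A = 19 → T
  i=13: R-T = 24 → Y
  i=14: T-F = 14 → O
  i=15: A-H = 19 → T
  shifts repeat with period 3: TYO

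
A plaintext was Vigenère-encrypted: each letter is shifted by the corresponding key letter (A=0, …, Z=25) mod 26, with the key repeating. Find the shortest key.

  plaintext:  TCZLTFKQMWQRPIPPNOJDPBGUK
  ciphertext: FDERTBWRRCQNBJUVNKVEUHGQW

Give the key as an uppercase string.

MBFGAW

  i= 0: F-T = 12 → M
  i= 1: D-C =  1 → B
  i= 2: E-Z =  5 → F
  i= 3: R-L =  6 → G
  i= 4: T-T =  0 → A
  i= 5: B-F = 22 → W
  i= 6: W-K = 12 → M
  i= 7: R-Q =  1 → B
  i= 8: R-M =  5 → F
  i= 9: C-W =  6 → G
  i=10: Q-Q =  0 → A
  i=11: N-R = 22 → W
  i=12: B-P = 12 → M
  i=13: J-I =  1 → B
  i=14: U-P =  5 → F
  i=15: V-P =  6 → G
  i=16: N-N =  0 → A
  i=17: K-O = 22 → W
  i=18: V-J = 12 → M
  i=19: E-D =  1 → B
  i=20: U-P =  5 → F
  i=21: H-B =  6 → G
  i=22: G-G =  0 → A
  i=23: Q-U = 22 → W
  i=24: W-K = 12 → M
  shifts repeat with period 6: MBFGAW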